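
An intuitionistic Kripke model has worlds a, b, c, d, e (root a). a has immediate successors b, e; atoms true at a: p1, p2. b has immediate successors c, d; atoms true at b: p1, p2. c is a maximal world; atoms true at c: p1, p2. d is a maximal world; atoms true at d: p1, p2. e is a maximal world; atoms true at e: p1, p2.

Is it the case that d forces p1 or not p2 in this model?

d forces p1 or not p2 via the disjunct p1.

Yes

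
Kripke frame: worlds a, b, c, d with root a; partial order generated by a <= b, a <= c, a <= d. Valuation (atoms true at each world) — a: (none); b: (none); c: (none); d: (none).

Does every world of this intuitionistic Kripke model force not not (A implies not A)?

Yes

a forces not not (A implies not A): no world accessible from a forces not (A implies not A).
Since the root a forces not not (A implies not A) and forcing is persistent (monotone upward), every world forces it.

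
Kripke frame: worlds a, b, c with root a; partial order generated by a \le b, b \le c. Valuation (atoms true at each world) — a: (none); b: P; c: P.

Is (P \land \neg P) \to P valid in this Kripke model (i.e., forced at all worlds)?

Yes

a \Vdash (P \land \neg P) \to P vacuously: no world accessible from a forces the antecedent P \land \neg P.
Since the root a forces (P \land \neg P) \to P and forcing is persistent (monotone upward), every world forces it.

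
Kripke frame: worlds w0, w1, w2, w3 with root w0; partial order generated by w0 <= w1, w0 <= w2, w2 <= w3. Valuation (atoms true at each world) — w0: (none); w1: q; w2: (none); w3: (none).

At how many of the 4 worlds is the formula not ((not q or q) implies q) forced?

2

w0: does not force it — w0 does not force not ((not q or q) implies q) since w1 is accessible from w0 and w1 forces (not q or q) implies q.
w1: does not force it — w1 does not force not ((not q or q) implies q) since w1 is accessible from w1 and w1 forces (not q or q) implies q.
w2: forces it.
w3: forces it.
Worlds forcing the formula: {w2, w3}.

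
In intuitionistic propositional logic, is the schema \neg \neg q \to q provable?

No

This is double-negation elimination, which is not intuitionistically valid.
A Kripke countermodel: worlds u, v; order generated by u \le v; atoms true at each world — u:{}; v:{q}.
u \nVdash \neg \neg q \to q: already at u itself, u \Vdash \neg \neg q but u \nVdash q.
u lacks atom q, so u \nVdash q.
So the root u does not force the formula.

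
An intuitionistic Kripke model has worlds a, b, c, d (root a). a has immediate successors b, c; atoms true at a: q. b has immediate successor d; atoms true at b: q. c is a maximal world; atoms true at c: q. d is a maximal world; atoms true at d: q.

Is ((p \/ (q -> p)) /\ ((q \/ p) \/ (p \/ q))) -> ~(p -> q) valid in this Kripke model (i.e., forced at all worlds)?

Yes

a ||- ((p \/ (q -> p)) /\ ((q \/ p) \/ (p \/ q))) -> ~(p -> q) vacuously: no world accessible from a forces the antecedent (p \/ (q -> p)) /\ ((q \/ p) \/ (p \/ q)).
Since the root a forces ((p \/ (q -> p)) /\ ((q \/ p) \/ (p \/ q))) -> ~(p -> q) and forcing is persistent (monotone upward), every world forces it.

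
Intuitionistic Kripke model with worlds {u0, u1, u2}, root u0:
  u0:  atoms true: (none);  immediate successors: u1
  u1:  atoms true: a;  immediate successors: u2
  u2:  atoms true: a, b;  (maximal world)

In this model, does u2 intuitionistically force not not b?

u2 forces not not b: no world accessible from u2 forces not b.

Yes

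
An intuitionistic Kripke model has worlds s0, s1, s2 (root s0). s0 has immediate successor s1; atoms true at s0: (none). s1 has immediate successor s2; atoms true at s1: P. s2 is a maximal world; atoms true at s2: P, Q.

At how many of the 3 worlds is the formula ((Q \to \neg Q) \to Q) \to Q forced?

s0: does not force it — s0 \nVdash ((Q \to \neg Q) \to Q) \to Q: already at s0 itself, s0 \Vdash (Q \to \neg Q) \to Q but s0 \nVdash Q.
s1: does not force it — s1 \nVdash ((Q \to \neg Q) \to Q) \to Q: already at s1 itself, s1 \Vdash (Q \to \neg Q) \to Q but s1 \nVdash Q.
s2: forces it.
Worlds forcing the formula: {s2}.

1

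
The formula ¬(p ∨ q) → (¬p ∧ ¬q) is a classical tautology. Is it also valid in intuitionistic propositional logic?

Yes

This is a constructively valid De Morgan direction (negated disjunction to conjunction of negations), which is intuitionistically derivable.
From ¬(p ∨ q): if p held then p ∨ q would, contradiction — so ¬p; similarly ¬q.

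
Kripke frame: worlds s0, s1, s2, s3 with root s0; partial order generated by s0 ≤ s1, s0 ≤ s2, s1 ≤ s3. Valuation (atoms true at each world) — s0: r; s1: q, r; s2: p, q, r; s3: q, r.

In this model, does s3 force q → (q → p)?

s3 ⊮ q → (q → p): already at s3 itself, s3 ⊩ q but s3 ⊮ q → p.
s3 ⊮ q → p: already at s3 itself, s3 ⊩ q but s3 ⊮ p.
s3 lacks atom p, so s3 ⊮ p.

No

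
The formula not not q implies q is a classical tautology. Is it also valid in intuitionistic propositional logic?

This is double-negation elimination, which is not intuitionistically valid.
A Kripke countermodel: worlds 0, 1; order generated by 0 <= 1; atoms true at each world — 0:{}; 1:{q}.
0 does not force not not q implies q: already at 0 itself, 0 forces not not q but 0 does not force q.
0 lacks atom q, so 0 does not force q.
So the root 0 does not force the formula.

No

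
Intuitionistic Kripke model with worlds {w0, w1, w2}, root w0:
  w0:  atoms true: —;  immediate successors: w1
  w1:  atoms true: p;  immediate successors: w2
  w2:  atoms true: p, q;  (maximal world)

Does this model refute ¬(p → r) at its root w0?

w0 ⊩ ¬(p → r): no world accessible from w0 forces p → r.
So the root w0 forces ¬(p → r); the model is not a countermodel.

No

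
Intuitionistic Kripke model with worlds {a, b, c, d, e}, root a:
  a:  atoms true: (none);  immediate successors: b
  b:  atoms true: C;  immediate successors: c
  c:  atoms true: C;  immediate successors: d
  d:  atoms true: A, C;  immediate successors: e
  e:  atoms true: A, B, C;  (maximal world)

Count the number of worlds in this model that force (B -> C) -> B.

1

a: does not force it — a ||-/- (B -> C) -> B: already at a itself, a ||- B -> C but a ||-/- B.
b: does not force it — b ||-/- (B -> C) -> B: already at b itself, b ||- B -> C but b ||-/- B.
c: does not force it.
d: does not force it.
e: forces it.
Worlds forcing the formula: {e}.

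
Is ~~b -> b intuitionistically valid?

No

This is double-negation elimination, which is not intuitionistically valid.
A Kripke countermodel: worlds u, v; order generated by u <= v; atoms true at each world — u:{}; v:{b}.
u ||-/- ~~b -> b: already at u itself, u ||- ~~b but u ||-/- b.
u lacks atom b, so u ||-/- b.
So the root u does not force the formula.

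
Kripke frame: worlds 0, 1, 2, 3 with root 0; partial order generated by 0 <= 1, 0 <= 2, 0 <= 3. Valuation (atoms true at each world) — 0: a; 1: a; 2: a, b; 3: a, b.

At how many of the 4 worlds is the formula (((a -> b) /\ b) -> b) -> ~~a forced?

4

0: forces it.
1: forces it.
2: forces it.
3: forces it.
Worlds forcing the formula: {0, 1, 2, 3}.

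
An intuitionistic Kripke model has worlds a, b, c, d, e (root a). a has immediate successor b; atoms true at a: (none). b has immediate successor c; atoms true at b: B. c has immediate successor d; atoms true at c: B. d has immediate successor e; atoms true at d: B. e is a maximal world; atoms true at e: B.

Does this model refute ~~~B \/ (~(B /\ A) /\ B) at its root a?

a ||-/- ~~~B \/ (~(B /\ A) /\ B): neither disjunct is forced at a.
a ||-/- ~~~B since a is accessible from a and a ||- ~~B.
a ||- ~~B: no world accessible from a forces ~B.
So the root a does not force ~~~B \/ (~(B /\ A) /\ B); the model is a countermodel.

Yes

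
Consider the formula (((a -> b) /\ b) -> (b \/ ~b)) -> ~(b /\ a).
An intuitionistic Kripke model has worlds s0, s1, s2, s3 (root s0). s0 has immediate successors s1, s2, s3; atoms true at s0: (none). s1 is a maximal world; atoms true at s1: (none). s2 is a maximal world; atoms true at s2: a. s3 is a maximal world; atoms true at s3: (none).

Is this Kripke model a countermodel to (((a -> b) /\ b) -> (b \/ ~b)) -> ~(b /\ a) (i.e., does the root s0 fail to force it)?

No

s0 ||- (((a -> b) /\ b) -> (b \/ ~b)) -> ~(b /\ a): every world accessible from s0 that forces ((a -> b) /\ b) -> (b \/ ~b) (namely s0, s1, s2, s3) also forces ~(b /\ a).
So the root s0 forces (((a -> b) /\ b) -> (b \/ ~b)) -> ~(b /\ a); the model is not a countermodel.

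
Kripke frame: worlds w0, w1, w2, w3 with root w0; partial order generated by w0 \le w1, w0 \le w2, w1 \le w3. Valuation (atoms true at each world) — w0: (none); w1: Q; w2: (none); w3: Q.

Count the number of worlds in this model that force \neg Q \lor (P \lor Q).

3

w0: does not force it — w0 \nVdash \neg Q \lor (P \lor Q): neither disjunct is forced at w0.
w1: forces it.
w2: forces it.
w3: forces it.
Worlds forcing the formula: {w1, w2, w3}.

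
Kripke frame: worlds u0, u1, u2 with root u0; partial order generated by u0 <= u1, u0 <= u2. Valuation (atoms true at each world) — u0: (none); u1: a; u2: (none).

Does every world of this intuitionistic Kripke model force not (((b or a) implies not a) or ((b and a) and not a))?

Not every world: u0 does not force not (((b or a) implies not a) or ((b and a) and not a)).
u0 does not force not (((b or a) implies not a) or ((b and a) and not a)) since u2 is accessible from u0 and u2 forces ((b or a) implies not a) or ((b and a) and not a).
u2 forces ((b or a) implies not a) or ((b and a) and not a) via the disjunct (b or a) implies not a.

No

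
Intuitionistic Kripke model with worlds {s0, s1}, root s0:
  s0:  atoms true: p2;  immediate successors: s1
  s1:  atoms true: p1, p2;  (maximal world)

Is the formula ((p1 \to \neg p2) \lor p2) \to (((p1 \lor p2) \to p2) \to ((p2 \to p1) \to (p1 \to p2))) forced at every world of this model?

Yes

s0 \Vdash ((p1 \to \neg p2) \lor p2) \to (((p1 \lor p2) \to p2) \to ((p2 \to p1) \to (p1 \to p2))): every world accessible from s0 that forces (p1 \to \neg p2) \lor p2 (namely s0, s1) also forces ((p1 \lor p2) \to p2) \to ((p2 \to p1) \to (p1 \to p2)).
Since the root s0 forces ((p1 \to \neg p2) \lor p2) \to (((p1 \lor p2) \to p2) \to ((p2 \to p1) \to (p1 \to p2))) and forcing is persistent (monotone upward), every world forces it.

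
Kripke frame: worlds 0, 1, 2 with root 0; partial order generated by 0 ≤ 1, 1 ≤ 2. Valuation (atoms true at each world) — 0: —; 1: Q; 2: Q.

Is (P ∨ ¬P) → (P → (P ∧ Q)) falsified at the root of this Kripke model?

No

0 ⊩ (P ∨ ¬P) → (P → (P ∧ Q)): every world accessible from 0 that forces P ∨ ¬P (namely 0, 1, 2) also forces P → (P ∧ Q).
So the root 0 forces (P ∨ ¬P) → (P → (P ∧ Q)); the model is not a countermodel.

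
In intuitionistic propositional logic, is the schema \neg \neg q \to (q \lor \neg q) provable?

No

This is a variant of double-negation elimination (deriving excluded middle from double negation), which is not intuitionistically valid.
A Kripke countermodel: worlds a, b; order generated by a \le b; atoms true at each world — a:{}; b:{q}.
a \nVdash \neg \neg q \to (q \lor \neg q): already at a itself, a \Vdash \neg \neg q but a \nVdash q \lor \neg q.
a \nVdash q \lor \neg q: neither disjunct is forced at a.
a lacks atom q, so a \nVdash q.
So the root a does not force the formula.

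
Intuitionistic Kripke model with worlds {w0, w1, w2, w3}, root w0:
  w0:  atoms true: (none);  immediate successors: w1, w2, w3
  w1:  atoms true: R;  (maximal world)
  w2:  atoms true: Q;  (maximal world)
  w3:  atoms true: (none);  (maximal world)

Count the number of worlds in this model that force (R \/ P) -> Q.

2

w0: does not force it — w0 ||-/- (R \/ P) -> Q: at the accessible world w1, w1 ||- R \/ P but w1 ||-/- Q.
w1: does not force it — w1 ||-/- (R \/ P) -> Q: already at w1 itself, w1 ||- R \/ P but w1 ||-/- Q.
w2: forces it.
w3: forces it.
Worlds forcing the formula: {w2, w3}.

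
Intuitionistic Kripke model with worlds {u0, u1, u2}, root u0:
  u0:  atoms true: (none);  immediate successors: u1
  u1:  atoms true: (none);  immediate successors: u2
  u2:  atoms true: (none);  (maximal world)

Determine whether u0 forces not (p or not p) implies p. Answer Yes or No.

u0 forces not (p or not p) implies p vacuously: no world accessible from u0 forces the antecedent not (p or not p).

Yes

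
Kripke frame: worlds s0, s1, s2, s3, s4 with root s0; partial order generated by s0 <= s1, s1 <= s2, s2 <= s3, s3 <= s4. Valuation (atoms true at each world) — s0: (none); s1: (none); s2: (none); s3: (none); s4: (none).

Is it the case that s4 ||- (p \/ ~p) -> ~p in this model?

s4 ||- (p \/ ~p) -> ~p: every world accessible from s4 that forces p \/ ~p (namely s4) also forces ~p.

Yes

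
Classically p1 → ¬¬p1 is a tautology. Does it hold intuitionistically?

Yes

This is double-negation introduction, which is intuitionistically derivable.
If a world forces p1 then every accessible world forces p1 (persistence), so none forces ¬p1; hence ¬¬p1.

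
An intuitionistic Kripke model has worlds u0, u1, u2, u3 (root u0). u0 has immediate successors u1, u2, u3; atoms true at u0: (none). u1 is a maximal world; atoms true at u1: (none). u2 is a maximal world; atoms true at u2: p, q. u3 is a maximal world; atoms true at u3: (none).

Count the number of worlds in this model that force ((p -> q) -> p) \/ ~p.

u0: does not force it — u0 ||-/- ((p -> q) -> p) \/ ~p: neither disjunct is forced at u0.
u1: forces it.
u2: forces it.
u3: forces it.
Worlds forcing the formula: {u1, u2, u3}.

3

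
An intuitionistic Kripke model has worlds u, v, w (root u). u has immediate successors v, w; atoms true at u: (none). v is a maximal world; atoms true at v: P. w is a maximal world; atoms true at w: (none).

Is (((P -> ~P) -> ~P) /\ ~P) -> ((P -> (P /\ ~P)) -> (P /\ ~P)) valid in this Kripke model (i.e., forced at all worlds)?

No

Not every world: u ||-/- (((P -> ~P) -> ~P) /\ ~P) -> ((P -> (P /\ ~P)) -> (P /\ ~P)).
u ||-/- (((P -> ~P) -> ~P) /\ ~P) -> ((P -> (P /\ ~P)) -> (P /\ ~P)): at the accessible world w, w ||- ((P -> ~P) -> ~P) /\ ~P but w ||-/- (P -> (P /\ ~P)) -> (P /\ ~P).
w ||-/- (P -> (P /\ ~P)) -> (P /\ ~P): already at w itself, w ||- P -> (P /\ ~P) but w ||-/- P /\ ~P.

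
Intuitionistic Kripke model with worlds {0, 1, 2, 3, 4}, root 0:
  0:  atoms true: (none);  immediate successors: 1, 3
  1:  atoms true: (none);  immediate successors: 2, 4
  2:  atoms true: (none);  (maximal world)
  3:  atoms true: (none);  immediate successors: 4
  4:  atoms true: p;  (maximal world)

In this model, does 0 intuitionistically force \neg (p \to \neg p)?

No

0 \nVdash \neg (p \to \neg p) since 2 is accessible from 0 and 2 \Vdash p \to \neg p.
2 \Vdash p \to \neg p vacuously: no world accessible from 2 forces the antecedent p.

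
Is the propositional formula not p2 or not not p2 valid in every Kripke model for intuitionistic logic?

No

This is the weak law of excluded middle, which is not intuitionistically valid.
A Kripke countermodel: worlds u0, u1, u2; order generated by u0 <= u1, u0 <= u2; atoms true at each world — u0:{}; u1:{p2}; u2:{}.
u0 does not force not p2 or not not p2: neither disjunct is forced at u0.
u0 does not force not p2 since u1 is accessible from u0 and u1 forces p2.
So the root u0 does not force the formula.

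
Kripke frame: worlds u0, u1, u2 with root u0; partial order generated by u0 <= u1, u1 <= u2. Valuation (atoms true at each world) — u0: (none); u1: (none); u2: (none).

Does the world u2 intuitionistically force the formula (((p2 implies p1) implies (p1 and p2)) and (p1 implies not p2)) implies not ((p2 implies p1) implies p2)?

u2 forces (((p2 implies p1) implies (p1 and p2)) and (p1 implies not p2)) implies not ((p2 implies p1) implies p2) vacuously: no world accessible from u2 forces the antecedent ((p2 implies p1) implies (p1 and p2)) and (p1 implies not p2).

Yes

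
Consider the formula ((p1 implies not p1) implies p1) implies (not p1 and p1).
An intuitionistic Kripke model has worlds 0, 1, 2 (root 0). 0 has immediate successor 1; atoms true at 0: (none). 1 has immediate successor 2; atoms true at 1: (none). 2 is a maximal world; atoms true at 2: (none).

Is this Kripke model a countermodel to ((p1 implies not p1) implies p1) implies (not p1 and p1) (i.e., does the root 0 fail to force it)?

0 forces ((p1 implies not p1) implies p1) implies (not p1 and p1) vacuously: no world accessible from 0 forces the antecedent (p1 implies not p1) implies p1.
So the root 0 forces ((p1 implies not p1) implies p1) implies (not p1 and p1); the model is not a countermodel.

No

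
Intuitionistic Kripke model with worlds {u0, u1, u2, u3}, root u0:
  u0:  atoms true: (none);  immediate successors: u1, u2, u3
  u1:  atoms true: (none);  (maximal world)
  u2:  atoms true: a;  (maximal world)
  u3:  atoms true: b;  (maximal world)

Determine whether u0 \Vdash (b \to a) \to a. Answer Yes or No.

u0 \nVdash (b \to a) \to a: at the accessible world u1, u1 \Vdash b \to a but u1 \nVdash a.
u1 lacks atom a, so u1 \nVdash a.

No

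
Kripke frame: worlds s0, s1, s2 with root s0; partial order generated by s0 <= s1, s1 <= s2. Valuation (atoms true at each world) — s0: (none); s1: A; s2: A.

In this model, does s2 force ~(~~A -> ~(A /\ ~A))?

s2 ||-/- ~(~~A -> ~(A /\ ~A)) since s2 is accessible from s2 and s2 ||- ~~A -> ~(A /\ ~A).
s2 ||- ~~A -> ~(A /\ ~A): every world accessible from s2 that forces ~~A (namely s2) also forces ~(A /\ ~A).

No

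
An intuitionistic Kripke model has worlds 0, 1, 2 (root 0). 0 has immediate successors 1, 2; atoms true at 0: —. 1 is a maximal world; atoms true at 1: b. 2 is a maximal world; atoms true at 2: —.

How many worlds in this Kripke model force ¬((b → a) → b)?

1

0: does not force it — 0 ⊮ ¬((b → a) → b) since 1 is accessible from 0 and 1 ⊩ (b → a) → b.
1: does not force it.
2: forces it.
Worlds forcing the formula: {2}.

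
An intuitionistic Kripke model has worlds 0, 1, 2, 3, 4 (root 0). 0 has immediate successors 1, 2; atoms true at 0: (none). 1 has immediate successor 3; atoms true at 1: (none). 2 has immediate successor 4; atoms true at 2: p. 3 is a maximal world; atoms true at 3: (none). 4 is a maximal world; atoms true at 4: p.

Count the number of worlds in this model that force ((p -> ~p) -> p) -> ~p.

0: does not force it — 0 ||-/- ((p -> ~p) -> p) -> ~p: at the accessible world 2, 2 ||- (p -> ~p) -> p but 2 ||-/- ~p.
1: forces it.
2: does not force it — 2 ||-/- ((p -> ~p) -> p) -> ~p: already at 2 itself, 2 ||- (p -> ~p) -> p but 2 ||-/- ~p.
3: forces it.
4: does not force it.
Worlds forcing the formula: {1, 3}.

2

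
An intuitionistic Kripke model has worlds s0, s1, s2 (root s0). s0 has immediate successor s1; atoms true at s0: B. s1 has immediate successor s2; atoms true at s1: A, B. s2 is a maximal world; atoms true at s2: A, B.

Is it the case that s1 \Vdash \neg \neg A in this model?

s1 \Vdash \neg \neg A: no world accessible from s1 forces \neg A.

Yes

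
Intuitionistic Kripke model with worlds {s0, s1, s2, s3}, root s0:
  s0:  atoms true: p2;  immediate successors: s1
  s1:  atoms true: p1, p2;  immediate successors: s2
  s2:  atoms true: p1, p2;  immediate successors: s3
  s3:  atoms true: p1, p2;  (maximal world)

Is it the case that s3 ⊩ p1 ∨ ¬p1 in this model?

Yes

s3 ⊩ p1 ∨ ¬p1 via the disjunct p1.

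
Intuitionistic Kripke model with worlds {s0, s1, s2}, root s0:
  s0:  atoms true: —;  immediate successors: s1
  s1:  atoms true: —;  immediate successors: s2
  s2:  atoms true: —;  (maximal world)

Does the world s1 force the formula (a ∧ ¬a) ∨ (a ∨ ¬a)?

Yes

s1 ⊩ (a ∧ ¬a) ∨ (a ∨ ¬a) via the disjunct a ∨ ¬a.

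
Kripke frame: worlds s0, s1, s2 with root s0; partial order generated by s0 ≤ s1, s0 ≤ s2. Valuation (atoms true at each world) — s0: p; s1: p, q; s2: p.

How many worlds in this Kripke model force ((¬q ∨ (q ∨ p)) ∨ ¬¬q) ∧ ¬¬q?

s0: does not force it — s0 ⊮ ((¬q ∨ (q ∨ p)) ∨ ¬¬q) ∧ ¬¬q since s0 fails ¬¬q.
s1: forces it.
s2: does not force it.
Worlds forcing the formula: {s1}.

1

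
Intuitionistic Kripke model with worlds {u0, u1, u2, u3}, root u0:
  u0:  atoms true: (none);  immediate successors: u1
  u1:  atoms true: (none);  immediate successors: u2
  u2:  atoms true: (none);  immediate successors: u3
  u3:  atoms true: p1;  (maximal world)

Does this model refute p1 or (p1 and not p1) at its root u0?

Yes

u0 does not force p1 or (p1 and not p1): neither disjunct is forced at u0.
u0 lacks atom p1, so u0 does not force p1.
So the root u0 does not force p1 or (p1 and not p1); the model is a countermodel.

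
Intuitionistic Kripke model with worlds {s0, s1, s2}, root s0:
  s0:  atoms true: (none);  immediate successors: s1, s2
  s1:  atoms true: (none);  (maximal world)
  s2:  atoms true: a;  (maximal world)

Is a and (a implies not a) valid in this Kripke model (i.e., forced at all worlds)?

Not every world: s0 does not force a and (a implies not a).
s0 does not force a and (a implies not a) since s0 fails a.

No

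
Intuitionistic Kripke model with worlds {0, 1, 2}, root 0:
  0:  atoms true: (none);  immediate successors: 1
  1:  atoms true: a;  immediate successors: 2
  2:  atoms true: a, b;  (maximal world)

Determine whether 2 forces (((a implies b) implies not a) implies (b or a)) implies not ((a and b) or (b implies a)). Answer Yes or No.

2 does not force (((a implies b) implies not a) implies (b or a)) implies not ((a and b) or (b implies a)): already at 2 itself, 2 forces ((a implies b) implies not a) implies (b or a) but 2 does not force not ((a and b) or (b implies a)).
2 does not force not ((a and b) or (b implies a)) since 2 is accessible from 2 and 2 forces (a and b) or (b implies a).
2 forces (a and b) or (b implies a) via the disjunct a and b.

No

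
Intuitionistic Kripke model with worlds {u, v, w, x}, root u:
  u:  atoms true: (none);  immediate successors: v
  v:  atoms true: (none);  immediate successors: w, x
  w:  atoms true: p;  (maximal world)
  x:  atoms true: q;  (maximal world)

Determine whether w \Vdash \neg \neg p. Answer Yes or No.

Yes

w \Vdash \neg \neg p: no world accessible from w forces \neg p.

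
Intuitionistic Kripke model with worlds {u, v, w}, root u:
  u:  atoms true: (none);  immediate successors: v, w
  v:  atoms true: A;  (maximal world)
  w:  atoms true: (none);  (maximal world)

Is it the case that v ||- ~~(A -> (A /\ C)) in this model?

No

v ||-/- ~~(A -> (A /\ C)) since v is accessible from v and v ||- ~(A -> (A /\ C)).
v ||- ~(A -> (A /\ C)): no world accessible from v forces A -> (A /\ C).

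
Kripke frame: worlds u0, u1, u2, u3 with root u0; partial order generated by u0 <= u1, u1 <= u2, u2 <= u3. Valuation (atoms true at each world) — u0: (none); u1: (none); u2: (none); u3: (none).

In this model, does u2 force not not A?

No

u2 does not force not not A since u2 is accessible from u2 and u2 forces not A.
u2 forces not A: no world accessible from u2 forces A.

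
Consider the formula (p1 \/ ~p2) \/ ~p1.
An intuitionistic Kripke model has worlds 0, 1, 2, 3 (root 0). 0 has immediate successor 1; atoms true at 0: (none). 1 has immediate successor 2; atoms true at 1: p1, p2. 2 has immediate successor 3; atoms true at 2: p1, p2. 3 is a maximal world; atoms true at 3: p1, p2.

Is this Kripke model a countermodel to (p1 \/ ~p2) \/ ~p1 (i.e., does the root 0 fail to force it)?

Yes

0 ||-/- (p1 \/ ~p2) \/ ~p1: neither disjunct is forced at 0.
0 ||-/- p1 \/ ~p2: neither disjunct is forced at 0.
0 lacks atom p1, so 0 ||-/- p1.
So the root 0 does not force (p1 \/ ~p2) \/ ~p1; the model is a countermodel.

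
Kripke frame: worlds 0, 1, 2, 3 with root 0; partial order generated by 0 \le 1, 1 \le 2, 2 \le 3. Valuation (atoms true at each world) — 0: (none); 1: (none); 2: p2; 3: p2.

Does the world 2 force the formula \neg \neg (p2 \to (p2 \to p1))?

No

2 \nVdash \neg \neg (p2 \to (p2 \to p1)) since 2 is accessible from 2 and 2 \Vdash \neg (p2 \to (p2 \to p1)).
2 \Vdash \neg (p2 \to (p2 \to p1)): no world accessible from 2 forces p2 \to (p2 \to p1).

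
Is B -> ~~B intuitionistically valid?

Yes

This is double-negation introduction, which is intuitionistically derivable.
If a world forces B then every accessible world forces B (persistence), so none forces ~B; hence ~~B.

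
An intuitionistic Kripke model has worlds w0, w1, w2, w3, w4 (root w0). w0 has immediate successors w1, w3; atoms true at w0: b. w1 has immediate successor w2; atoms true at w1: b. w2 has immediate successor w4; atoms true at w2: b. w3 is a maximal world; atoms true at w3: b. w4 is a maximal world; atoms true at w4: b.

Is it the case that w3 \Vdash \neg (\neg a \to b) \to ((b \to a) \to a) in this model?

Yes

w3 \Vdash \neg (\neg a \to b) \to ((b \to a) \to a) vacuously: no world accessible from w3 forces the antecedent \neg (\neg a \to b).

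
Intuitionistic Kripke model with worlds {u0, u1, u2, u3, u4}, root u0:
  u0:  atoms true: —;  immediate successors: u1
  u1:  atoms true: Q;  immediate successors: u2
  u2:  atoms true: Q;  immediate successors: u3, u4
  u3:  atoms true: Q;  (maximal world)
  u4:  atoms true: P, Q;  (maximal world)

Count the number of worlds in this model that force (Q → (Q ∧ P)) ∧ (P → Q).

1

u0: does not force it — u0 ⊮ (Q → (Q ∧ P)) ∧ (P → Q) since u0 fails Q → (Q ∧ P).
u1: does not force it — u1 ⊮ (Q → (Q ∧ P)) ∧ (P → Q) since u1 fails Q → (Q ∧ P).
u2: does not force it.
u3: does not force it.
u4: forces it.
Worlds forcing the formula: {u4}.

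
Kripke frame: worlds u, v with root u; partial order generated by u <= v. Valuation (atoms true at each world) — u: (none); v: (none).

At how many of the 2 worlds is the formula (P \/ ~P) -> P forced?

u: does not force it — u ||-/- (P \/ ~P) -> P: already at u itself, u ||- P \/ ~P but u ||-/- P.
v: does not force it.
Worlds forcing the formula: { }.

0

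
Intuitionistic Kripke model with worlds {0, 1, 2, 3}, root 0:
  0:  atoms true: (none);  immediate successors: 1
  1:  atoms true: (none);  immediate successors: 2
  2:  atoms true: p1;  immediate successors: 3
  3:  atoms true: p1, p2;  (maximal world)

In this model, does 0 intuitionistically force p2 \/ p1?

No

0 ||-/- p2 \/ p1: neither disjunct is forced at 0.
0 lacks atom p2, so 0 ||-/- p2.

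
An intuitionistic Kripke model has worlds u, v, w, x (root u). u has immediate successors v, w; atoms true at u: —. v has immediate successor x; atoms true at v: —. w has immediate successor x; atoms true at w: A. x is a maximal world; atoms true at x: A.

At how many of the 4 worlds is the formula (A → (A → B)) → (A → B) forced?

u: forces it.
v: forces it.
w: forces it.
x: forces it.
Worlds forcing the formula: {u, v, w, x}.

4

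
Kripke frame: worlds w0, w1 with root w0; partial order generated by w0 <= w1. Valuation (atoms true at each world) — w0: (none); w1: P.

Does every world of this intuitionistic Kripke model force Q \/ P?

Not every world: w0 ||-/- Q \/ P.
w0 ||-/- Q \/ P: neither disjunct is forced at w0.
w0 lacks atom Q, so w0 ||-/- Q.

No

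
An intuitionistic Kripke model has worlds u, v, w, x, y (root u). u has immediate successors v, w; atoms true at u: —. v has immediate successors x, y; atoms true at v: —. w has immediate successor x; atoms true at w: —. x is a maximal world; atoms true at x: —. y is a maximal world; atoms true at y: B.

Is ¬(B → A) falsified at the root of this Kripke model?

u ⊮ ¬(B → A) since w is accessible from u and w ⊩ B → A.
w ⊩ B → A vacuously: no world accessible from w forces the antecedent B.
So the root u does not force ¬(B → A); the model is a countermodel.

Yes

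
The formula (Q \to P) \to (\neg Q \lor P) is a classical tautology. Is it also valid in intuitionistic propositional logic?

This is the material-implication-as-disjunction principle, which is not intuitionistically valid.
A Kripke countermodel: worlds u0, u1; order generated by u0 \le u1; atoms true at each world — u0:{}; u1:{P,Q}.
u0 \nVdash (Q \to P) \to (\neg Q \lor P): already at u0 itself, u0 \Vdash Q \to P but u0 \nVdash \neg Q \lor P.
u0 \nVdash \neg Q \lor P: neither disjunct is forced at u0.
u0 \nVdash \neg Q since u1 is accessible from u0 and u1 \Vdash Q.
So the root u0 does not force the formula.

No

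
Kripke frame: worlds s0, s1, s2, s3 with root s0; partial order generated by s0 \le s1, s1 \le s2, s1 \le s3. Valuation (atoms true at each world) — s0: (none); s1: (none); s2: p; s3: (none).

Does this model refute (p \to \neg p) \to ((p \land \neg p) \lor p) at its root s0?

Yes

s0 \nVdash (p \to \neg p) \to ((p \land \neg p) \lor p): at the accessible world s3, s3 \Vdash p \to \neg p but s3 \nVdash (p \land \neg p) \lor p.
s3 \nVdash (p \land \neg p) \lor p: neither disjunct is forced at s3.
s3 \nVdash p \land \neg p since s3 fails p.
So the root s0 does not force (p \to \neg p) \to ((p \land \neg p) \lor p); the model is a countermodel.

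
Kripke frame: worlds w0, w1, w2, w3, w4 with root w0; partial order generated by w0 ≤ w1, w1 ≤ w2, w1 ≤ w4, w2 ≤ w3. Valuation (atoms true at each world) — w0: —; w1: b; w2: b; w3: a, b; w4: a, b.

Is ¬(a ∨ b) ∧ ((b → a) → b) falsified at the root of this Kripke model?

Yes

w0 ⊮ ¬(a ∨ b) ∧ ((b → a) → b) since w0 fails ¬(a ∨ b).
So the root w0 does not force ¬(a ∨ b) ∧ ((b → a) → b); the model is a countermodel.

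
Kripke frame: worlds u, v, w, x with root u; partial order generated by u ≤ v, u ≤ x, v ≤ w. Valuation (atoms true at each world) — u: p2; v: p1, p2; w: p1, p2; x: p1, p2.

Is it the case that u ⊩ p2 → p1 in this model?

No

u ⊮ p2 → p1: already at u itself, u ⊩ p2 but u ⊮ p1.
u lacks atom p1, so u ⊮ p1.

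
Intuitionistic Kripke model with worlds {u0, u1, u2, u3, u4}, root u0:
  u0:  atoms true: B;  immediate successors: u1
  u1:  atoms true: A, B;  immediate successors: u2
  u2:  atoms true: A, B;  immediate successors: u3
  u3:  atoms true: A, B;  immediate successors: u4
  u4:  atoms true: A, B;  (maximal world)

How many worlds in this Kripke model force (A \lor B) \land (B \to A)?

4

u0: does not force it — u0 \nVdash (A \lor B) \land (B \to A) since u0 fails B \to A.
u1: forces it.
u2: forces it.
u3: forces it.
u4: forces it.
Worlds forcing the formula: {u1, u2, u3, u4}.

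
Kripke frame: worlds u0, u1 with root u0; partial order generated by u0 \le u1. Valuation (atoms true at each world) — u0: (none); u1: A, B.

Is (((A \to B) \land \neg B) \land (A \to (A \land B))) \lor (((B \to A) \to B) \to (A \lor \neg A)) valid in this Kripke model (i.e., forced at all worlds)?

Yes

u0 \Vdash (((A \to B) \land \neg B) \land (A \to (A \land B))) \lor (((B \to A) \to B) \to (A \lor \neg A)) via the disjunct ((B \to A) \to B) \to (A \lor \neg A).
Since the root u0 forces (((A \to B) \land \neg B) \land (A \to (A \land B))) \lor (((B \to A) \to B) \to (A \lor \neg A)) and forcing is persistent (monotone upward), every world forces it.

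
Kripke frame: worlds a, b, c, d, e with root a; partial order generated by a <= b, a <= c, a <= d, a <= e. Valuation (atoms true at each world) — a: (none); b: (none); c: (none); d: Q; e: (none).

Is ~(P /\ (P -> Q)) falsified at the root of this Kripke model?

a ||- ~(P /\ (P -> Q)): no world accessible from a forces P /\ (P -> Q).
So the root a forces ~(P /\ (P -> Q)); the model is not a countermodel.

No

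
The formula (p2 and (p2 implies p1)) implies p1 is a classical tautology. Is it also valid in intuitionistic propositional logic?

This is modus ponens in implicational form, which is intuitionistically derivable.
If a world forces p2 and p2 implies p1, then applying the implication at that world (which is accessible from itself) gives p1.

Yes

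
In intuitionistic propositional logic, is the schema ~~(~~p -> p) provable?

Yes

This is the double negation of double-negation elimination, which is intuitionistically derivable.
By Glivenko's theorem the double negation of any classical propositional tautology is intuitionistically provable; ~~p -> p is classically a tautology.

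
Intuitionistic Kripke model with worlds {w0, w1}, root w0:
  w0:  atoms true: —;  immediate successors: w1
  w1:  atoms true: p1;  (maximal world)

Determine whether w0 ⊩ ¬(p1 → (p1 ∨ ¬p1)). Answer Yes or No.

w0 ⊮ ¬(p1 → (p1 ∨ ¬p1)) since w0 is accessible from w0 and w0 ⊩ p1 → (p1 ∨ ¬p1).
w0 ⊩ p1 → (p1 ∨ ¬p1): every world accessible from w0 that forces p1 (namely w1) also forces p1 ∨ ¬p1.

No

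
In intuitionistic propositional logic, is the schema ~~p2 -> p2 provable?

No

This is double-negation elimination, which is not intuitionistically valid.
A Kripke countermodel: worlds a, b; order generated by a <= b; atoms true at each world — a:{}; b:{p2}.
a ||-/- ~~p2 -> p2: already at a itself, a ||- ~~p2 but a ||-/- p2.
a lacks atom p2, so a ||-/- p2.
So the root a does not force the formula.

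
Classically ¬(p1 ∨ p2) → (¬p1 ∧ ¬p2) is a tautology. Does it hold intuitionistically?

This is a constructively valid De Morgan direction (negated disjunction to conjunction of negations), which is intuitionistically derivable.
From ¬(p1 ∨ p2): if p1 held then p1 ∨ p2 would, contradiction — so ¬p1; similarly ¬p2.

Yes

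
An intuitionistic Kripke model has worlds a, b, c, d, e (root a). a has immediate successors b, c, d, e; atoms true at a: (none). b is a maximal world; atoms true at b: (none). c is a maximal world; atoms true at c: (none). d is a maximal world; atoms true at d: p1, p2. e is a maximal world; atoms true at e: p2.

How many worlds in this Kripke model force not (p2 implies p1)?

a: does not force it — a does not force not (p2 implies p1) since b is accessible from a and b forces p2 implies p1.
b: does not force it — b does not force not (p2 implies p1) since b is accessible from b and b forces p2 implies p1.
c: does not force it.
d: does not force it.
e: forces it.
Worlds forcing the formula: {e}.

1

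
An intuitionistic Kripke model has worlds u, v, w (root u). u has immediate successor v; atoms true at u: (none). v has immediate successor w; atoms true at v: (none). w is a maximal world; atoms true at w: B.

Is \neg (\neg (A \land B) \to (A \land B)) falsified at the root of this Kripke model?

No

u \Vdash \neg (\neg (A \land B) \to (A \land B)): no world accessible from u forces \neg (A \land B) \to (A \land B).
So the root u forces \neg (\neg (A \land B) \to (A \land B)); the model is not a countermodel.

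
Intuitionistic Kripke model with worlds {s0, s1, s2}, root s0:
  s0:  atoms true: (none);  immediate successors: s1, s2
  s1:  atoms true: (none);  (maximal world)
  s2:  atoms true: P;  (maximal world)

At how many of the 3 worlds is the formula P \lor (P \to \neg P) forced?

s0: does not force it — s0 \nVdash P \lor (P \to \neg P): neither disjunct is forced at s0.
s1: forces it.
s2: forces it.
Worlds forcing the formula: {s1, s2}.

2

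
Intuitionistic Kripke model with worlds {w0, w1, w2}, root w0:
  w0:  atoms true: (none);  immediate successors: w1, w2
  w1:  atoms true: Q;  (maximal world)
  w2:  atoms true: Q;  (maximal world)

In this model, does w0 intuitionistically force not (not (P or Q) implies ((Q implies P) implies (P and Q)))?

w0 does not force not (not (P or Q) implies ((Q implies P) implies (P and Q))) since w0 is accessible from w0 and w0 forces not (P or Q) implies ((Q implies P) implies (P and Q)).
w0 forces not (P or Q) implies ((Q implies P) implies (P and Q)) vacuously: no world accessible from w0 forces the antecedent not (P or Q).

No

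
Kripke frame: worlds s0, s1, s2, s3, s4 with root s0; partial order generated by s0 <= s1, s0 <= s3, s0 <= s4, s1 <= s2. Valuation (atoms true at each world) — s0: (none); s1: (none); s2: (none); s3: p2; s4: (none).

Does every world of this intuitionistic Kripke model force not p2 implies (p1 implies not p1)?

Yes

s0 forces not p2 implies (p1 implies not p1): every world accessible from s0 that forces not p2 (namely s1, s2, s4) also forces p1 implies not p1.
Since the root s0 forces not p2 implies (p1 implies not p1) and forcing is persistent (monotone upward), every world forces it.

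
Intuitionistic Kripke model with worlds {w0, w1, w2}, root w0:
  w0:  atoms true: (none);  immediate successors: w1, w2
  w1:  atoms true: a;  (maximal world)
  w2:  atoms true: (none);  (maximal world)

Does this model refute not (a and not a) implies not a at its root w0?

w0 does not force not (a and not a) implies not a: already at w0 itself, w0 forces not (a and not a) but w0 does not force not a.
w0 does not force not a since w1 is accessible from w0 and w1 forces a.
So the root w0 does not force not (a and not a) implies not a; the model is a countermodel.

Yes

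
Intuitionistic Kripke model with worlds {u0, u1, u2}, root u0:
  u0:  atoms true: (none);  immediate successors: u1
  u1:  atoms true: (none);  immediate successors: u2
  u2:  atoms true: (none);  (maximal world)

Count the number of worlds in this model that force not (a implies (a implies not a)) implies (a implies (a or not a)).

3

u0: forces it.
u1: forces it.
u2: forces it.
Worlds forcing the formula: {u0, u1, u2}.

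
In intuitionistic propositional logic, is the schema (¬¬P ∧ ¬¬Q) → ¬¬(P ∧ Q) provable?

This is the distribution of double negation over conjunction, which is intuitionistically derivable.
Assume ¬¬P, ¬¬Q, and ¬(P ∧ Q). From P we'd get ¬Q (since P ∧ Q is refuted), contradicting ¬¬Q; so ¬P, contradicting ¬¬P.

Yes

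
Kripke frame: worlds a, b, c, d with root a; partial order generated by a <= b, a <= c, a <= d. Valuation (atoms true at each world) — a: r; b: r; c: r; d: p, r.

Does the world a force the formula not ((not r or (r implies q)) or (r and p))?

No

a does not force not ((not r or (r implies q)) or (r and p)) since d is accessible from a and d forces (not r or (r implies q)) or (r and p).
d forces (not r or (r implies q)) or (r and p) via the disjunct r and p.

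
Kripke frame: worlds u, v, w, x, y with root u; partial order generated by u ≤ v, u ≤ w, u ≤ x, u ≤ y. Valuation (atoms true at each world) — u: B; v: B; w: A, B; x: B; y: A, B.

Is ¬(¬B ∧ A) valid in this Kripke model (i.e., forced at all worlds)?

Yes

u ⊩ ¬(¬B ∧ A): no world accessible from u forces ¬B ∧ A.
Since the root u forces ¬(¬B ∧ A) and forcing is persistent (monotone upward), every world forces it.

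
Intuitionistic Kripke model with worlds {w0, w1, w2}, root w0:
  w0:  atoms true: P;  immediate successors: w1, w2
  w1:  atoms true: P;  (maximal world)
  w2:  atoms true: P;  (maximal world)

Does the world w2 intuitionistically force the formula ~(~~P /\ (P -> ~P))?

w2 ||- ~(~~P /\ (P -> ~P)): no world accessible from w2 forces ~~P /\ (P -> ~P).

Yes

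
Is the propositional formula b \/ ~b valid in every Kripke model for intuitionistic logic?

This is the law of excluded middle, which is not intuitionistically valid.
A Kripke countermodel: worlds w0, w1; order generated by w0 <= w1; atoms true at each world — w0:{}; w1:{b}.
w0 ||-/- b \/ ~b: neither disjunct is forced at w0.
w0 lacks atom b, so w0 ||-/- b.
So the root w0 does not force the formula.

No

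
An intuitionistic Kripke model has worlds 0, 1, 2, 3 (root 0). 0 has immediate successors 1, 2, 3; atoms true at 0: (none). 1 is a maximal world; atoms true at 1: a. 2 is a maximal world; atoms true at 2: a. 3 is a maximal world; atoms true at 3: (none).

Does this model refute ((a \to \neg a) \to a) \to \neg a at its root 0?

0 \nVdash ((a \to \neg a) \to a) \to \neg a: at the accessible world 1, 1 \Vdash (a \to \neg a) \to a but 1 \nVdash \neg a.
1 \nVdash \neg a since 1 is accessible from 1 and 1 \Vdash a.
So the root 0 does not force ((a \to \neg a) \to a) \to \neg a; the model is a countermodel.

Yes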